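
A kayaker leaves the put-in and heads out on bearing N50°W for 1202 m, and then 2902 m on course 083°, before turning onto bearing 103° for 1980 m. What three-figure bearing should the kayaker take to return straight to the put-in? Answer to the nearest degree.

Leg 1 (N50°W, 1202 m): east 1202 sin 310° = -920.79, north 1202 cos 310° = 772.63
Leg 2 (083°, 2902 m): east 2902 sin 83° = 2880.37, north 2902 cos 83° = 353.66
Leg 3 (103°, 1980 m): east 1980 sin 103° = 1929.25, north 1980 cos 103° = -445.40
Net displacement: 3888.84 east, 680.89 north. Direction back to start is (-3888.84, -680.89): bearing = atan2(-3888.84, -680.89) mod 360° = 260.07° ≈ 260°.

260°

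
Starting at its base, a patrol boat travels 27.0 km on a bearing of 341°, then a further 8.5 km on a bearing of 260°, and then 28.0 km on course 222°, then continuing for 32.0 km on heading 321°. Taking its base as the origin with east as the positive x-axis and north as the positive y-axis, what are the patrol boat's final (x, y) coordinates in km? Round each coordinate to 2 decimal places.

(-56.04, 28.11)

Leg 1 (341°, 27.0 km): east 27.0 sin 341° = -8.79, north 27.0 cos 341° = 25.53
Leg 2 (260°, 8.5 km): east 8.5 sin 260° = -8.37, north 8.5 cos 260° = -1.48
Leg 3 (222°, 28.0 km): east 28.0 sin 222° = -18.74, north 28.0 cos 222° = -20.81
Leg 4 (321°, 32.0 km): east 32.0 sin 321° = -20.14, north 32.0 cos 321° = 24.87
Summing: -56.04 km east, 28.11 km north → (-56.04, 28.11).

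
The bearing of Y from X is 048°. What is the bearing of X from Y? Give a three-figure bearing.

228°

Back-bearing = 048° + 180° = 228°.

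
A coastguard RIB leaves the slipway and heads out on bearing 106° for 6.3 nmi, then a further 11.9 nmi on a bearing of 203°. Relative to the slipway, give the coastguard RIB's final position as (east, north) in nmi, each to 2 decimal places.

Leg 1 (106°, 6.3 nmi): east 6.3 sin 106° = 6.06, north 6.3 cos 106° = -1.74
Leg 2 (203°, 11.9 nmi): east 11.9 sin 203° = -4.65, north 11.9 cos 203° = -10.95
Summing: 1.41 nmi east, -12.69 nmi north → (1.41, -12.69).

(1.41, -12.69)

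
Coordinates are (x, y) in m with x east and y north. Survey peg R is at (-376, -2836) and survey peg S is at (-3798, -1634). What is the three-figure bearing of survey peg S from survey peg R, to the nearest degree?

Δeast = -3798 − -376 = -3422.00; Δnorth = -1634 − -2836 = 1202.00.
Bearing = atan2(Δeast, Δnorth) mod 360° = 289.35° ≈ 289°.

289°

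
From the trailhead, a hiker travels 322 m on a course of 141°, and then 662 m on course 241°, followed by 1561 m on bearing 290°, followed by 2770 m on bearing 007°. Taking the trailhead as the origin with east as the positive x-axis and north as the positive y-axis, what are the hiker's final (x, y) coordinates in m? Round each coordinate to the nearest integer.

Leg 1 (141°, 322 m): east 322 sin 141° = 202.64, north 322 cos 141° = -250.24
Leg 2 (241°, 662 m): east 662 sin 241° = -579.00, north 662 cos 241° = -320.94
Leg 3 (290°, 1561 m): east 1561 sin 290° = -1466.86, north 1561 cos 290° = 533.89
Leg 4 (007°, 2770 m): east 2770 sin 7° = 337.58, north 2770 cos 7° = 2749.35
Summing: -1505.64 m east, 2712.06 m north → (-1506, 2712).

(-1506, 2712)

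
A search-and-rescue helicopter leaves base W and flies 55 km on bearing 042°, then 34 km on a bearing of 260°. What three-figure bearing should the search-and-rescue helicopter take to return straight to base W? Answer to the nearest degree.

Leg 1 (042°, 55 km): east 55 sin 42° = 36.80, north 55 cos 42° = 40.87
Leg 2 (260°, 34 km): east 34 sin 260° = -33.48, north 34 cos 260° = -5.90
Net displacement: 3.32 east, 34.97 north. Direction back to start is (-3.32, -34.97): bearing = atan2(-3.32, -34.97) mod 360° = 185.42° ≈ 185°.

185°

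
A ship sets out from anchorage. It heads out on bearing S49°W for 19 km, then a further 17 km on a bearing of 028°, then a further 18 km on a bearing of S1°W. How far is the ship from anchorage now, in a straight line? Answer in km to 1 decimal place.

16.8 km

Leg 1 (S49°W, 19 km): east 19 sin 229° = -14.34, north 19 cos 229° = -12.47
Leg 2 (028°, 17 km): east 17 sin 28° = 7.98, north 17 cos 28° = 15.01
Leg 3 (S1°W, 18 km): east 18 sin 181° = -0.31, north 18 cos 181° = -18.00
Net: -6.67 east, -15.45 north. Distance = √((-6.67)² + (-15.45)²) = 16.831 km.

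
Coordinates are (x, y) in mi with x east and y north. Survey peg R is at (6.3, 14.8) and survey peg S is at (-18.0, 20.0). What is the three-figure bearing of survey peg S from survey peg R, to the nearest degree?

Δeast = -18.0 − 6.3 = -24.30; Δnorth = 20.0 − 14.8 = 5.20.
Bearing = atan2(Δeast, Δnorth) mod 360° = 282.08° ≈ 282°.

282°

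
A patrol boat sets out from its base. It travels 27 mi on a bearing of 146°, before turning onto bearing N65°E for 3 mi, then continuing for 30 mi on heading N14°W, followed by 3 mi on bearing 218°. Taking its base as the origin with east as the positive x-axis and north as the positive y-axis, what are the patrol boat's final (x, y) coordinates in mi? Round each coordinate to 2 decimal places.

(8.71, 5.63)

Leg 1 (146°, 27 mi): east 27 sin 146° = 15.10, north 27 cos 146° = -22.38
Leg 2 (N65°E, 3 mi): east 3 sin 65° = 2.72, north 3 cos 65° = 1.27
Leg 3 (N14°W, 30 mi): east 30 sin 346° = -7.26, north 30 cos 346° = 29.11
Leg 4 (218°, 3 mi): east 3 sin 218° = -1.85, north 3 cos 218° = -2.36
Summing: 8.71 mi east, 5.63 mi north → (8.71, 5.63).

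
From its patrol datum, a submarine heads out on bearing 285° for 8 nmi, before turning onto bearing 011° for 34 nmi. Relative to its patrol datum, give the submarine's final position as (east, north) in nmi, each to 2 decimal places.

Leg 1 (285°, 8 nmi): east 8 sin 285° = -7.73, north 8 cos 285° = 2.07
Leg 2 (011°, 34 nmi): east 34 sin 11° = 6.49, north 34 cos 11° = 33.38
Summing: -1.24 nmi east, 35.45 nmi north → (-1.24, 35.45).

(-1.24, 35.45)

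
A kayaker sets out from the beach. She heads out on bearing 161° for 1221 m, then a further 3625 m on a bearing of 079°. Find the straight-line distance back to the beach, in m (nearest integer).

3983 m

Leg 1 (161°, 1221 m): east 1221 sin 161° = 397.52, north 1221 cos 161° = -1154.48
Leg 2 (079°, 3625 m): east 3625 sin 79° = 3558.40, north 3625 cos 79° = 691.68
Net: 3955.92 east, -462.80 north. Distance = √((3955.92)² + (-462.80)²) = 3982.896 m.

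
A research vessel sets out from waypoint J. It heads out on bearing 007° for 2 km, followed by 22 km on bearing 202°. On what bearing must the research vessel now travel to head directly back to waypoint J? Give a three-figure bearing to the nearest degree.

Leg 1 (007°, 2 km): east 2 sin 7° = 0.24, north 2 cos 7° = 1.99
Leg 2 (202°, 22 km): east 22 sin 202° = -8.24, north 22 cos 202° = -20.40
Net displacement: -8.00 east, -18.41 north. Direction back to start is (8.00, 18.41): bearing = atan2(8.00, 18.41) mod 360° = 23.48° ≈ 023°.

023°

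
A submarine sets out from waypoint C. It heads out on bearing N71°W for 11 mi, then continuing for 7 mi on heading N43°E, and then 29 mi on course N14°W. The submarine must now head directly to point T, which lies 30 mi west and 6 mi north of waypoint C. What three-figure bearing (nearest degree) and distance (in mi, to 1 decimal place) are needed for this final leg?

Leg 1 (N71°W, 11 mi): east 11 sin 289° = -10.40, north 11 cos 289° = 3.58
Leg 2 (N43°E, 7 mi): east 7 sin 43° = 4.77, north 7 cos 43° = 5.12
Leg 3 (N14°W, 29 mi): east 29 sin 346° = -7.02, north 29 cos 346° = 28.14
Current position: (-12.64, 36.84). Target: (-30, 6). Remaining: Δeast = -17.36, Δnorth = -30.84.
Bearing = atan2(-17.36, -30.84) mod 360° = 209.37°; distance = √((-17.36)² + (-30.84)²) = 35.389 mi.

209°, 35.4 mi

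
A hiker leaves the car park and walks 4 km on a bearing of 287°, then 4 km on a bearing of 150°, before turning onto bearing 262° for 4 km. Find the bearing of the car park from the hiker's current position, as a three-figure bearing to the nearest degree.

Leg 1 (287°, 4 km): east 4 sin 287° = -3.83, north 4 cos 287° = 1.17
Leg 2 (150°, 4 km): east 4 sin 150° = 2.00, north 4 cos 150° = -3.46
Leg 3 (262°, 4 km): east 4 sin 262° = -3.96, north 4 cos 262° = -0.56
Net displacement: -5.79 east, -2.85 north. Direction back to start is (5.79, 2.85): bearing = atan2(5.79, 2.85) mod 360° = 63.77° ≈ 064°.

064°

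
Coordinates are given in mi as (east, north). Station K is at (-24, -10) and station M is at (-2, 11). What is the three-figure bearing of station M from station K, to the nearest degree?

Δeast = -2 − -24 = 22.00; Δnorth = 11 − -10 = 21.00.
Bearing = atan2(Δeast, Δnorth) mod 360° = 46.33° ≈ 046°.

046°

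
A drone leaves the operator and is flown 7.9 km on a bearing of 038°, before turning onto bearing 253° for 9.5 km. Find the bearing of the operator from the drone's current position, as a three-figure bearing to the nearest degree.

129°

Leg 1 (038°, 7.9 km): east 7.9 sin 38° = 4.86, north 7.9 cos 38° = 6.23
Leg 2 (253°, 9.5 km): east 9.5 sin 253° = -9.08, north 9.5 cos 253° = -2.78
Net displacement: -4.22 east, 3.45 north. Direction back to start is (4.22, -3.45): bearing = atan2(4.22, -3.45) mod 360° = 129.24° ≈ 129°.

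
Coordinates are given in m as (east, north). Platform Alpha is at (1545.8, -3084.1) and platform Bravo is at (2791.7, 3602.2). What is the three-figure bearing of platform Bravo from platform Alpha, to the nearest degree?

Δeast = 2791.7 − 1545.8 = 1245.90; Δnorth = 3602.2 − -3084.1 = 6686.30.
Bearing = atan2(Δeast, Δnorth) mod 360° = 10.56° ≈ 011°.

011°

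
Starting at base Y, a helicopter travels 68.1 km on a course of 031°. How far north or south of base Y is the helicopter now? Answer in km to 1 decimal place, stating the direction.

58.4 km north

Leg 1 (031°, 68.1 km): east 68.1 sin 31° = 35.07, north 68.1 cos 31° = 58.37
Net north component: 58.37 km.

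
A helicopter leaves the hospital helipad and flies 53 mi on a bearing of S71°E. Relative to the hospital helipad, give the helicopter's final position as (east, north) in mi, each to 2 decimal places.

(50.11, -17.26)

Leg 1 (S71°E, 53 mi): east 53 sin 109° = 50.11, north 53 cos 109° = -17.26
Summing: 50.11 mi east, -17.26 mi north → (50.11, -17.26).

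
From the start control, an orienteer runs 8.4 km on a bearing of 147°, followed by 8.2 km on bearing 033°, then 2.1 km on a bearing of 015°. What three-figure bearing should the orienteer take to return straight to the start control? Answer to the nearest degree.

Leg 1 (147°, 8.4 km): east 8.4 sin 147° = 4.57, north 8.4 cos 147° = -7.04
Leg 2 (033°, 8.2 km): east 8.2 sin 33° = 4.47, north 8.2 cos 33° = 6.88
Leg 3 (015°, 2.1 km): east 2.1 sin 15° = 0.54, north 2.1 cos 15° = 2.03
Net displacement: 9.58 east, 1.86 north. Direction back to start is (-9.58, -1.86): bearing = atan2(-9.58, -1.86) mod 360° = 259.01° ≈ 259°.

259°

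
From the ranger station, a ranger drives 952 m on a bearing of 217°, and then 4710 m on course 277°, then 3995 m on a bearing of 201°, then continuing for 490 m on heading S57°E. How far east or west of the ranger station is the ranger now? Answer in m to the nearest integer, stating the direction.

6269 m west

Leg 1 (217°, 952 m): east 952 sin 217° = -572.93, north 952 cos 217° = -760.30
Leg 2 (277°, 4710 m): east 4710 sin 277° = -4674.89, north 4710 cos 277° = 574.00
Leg 3 (201°, 3995 m): east 3995 sin 201° = -1431.68, north 3995 cos 201° = -3729.65
Leg 4 (S57°E, 490 m): east 490 sin 123° = 410.95, north 490 cos 123° = -266.87
Net east component: -6268.55 m.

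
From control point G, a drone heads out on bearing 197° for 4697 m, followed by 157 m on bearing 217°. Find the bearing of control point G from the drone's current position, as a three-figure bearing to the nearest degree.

018°

Leg 1 (197°, 4697 m): east 4697 sin 197° = -1373.27, north 4697 cos 197° = -4491.76
Leg 2 (217°, 157 m): east 157 sin 217° = -94.48, north 157 cos 217° = -125.39
Net displacement: -1467.75 east, -4617.15 north. Direction back to start is (1467.75, 4617.15): bearing = atan2(1467.75, 4617.15) mod 360° = 17.64° ≈ 018°.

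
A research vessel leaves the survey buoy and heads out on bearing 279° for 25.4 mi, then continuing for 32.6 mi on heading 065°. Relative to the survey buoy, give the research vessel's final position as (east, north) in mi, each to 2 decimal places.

Leg 1 (279°, 25.4 mi): east 25.4 sin 279° = -25.09, north 25.4 cos 279° = 3.97
Leg 2 (065°, 32.6 mi): east 32.6 sin 65° = 29.55, north 32.6 cos 65° = 13.78
Summing: 4.46 mi east, 17.75 mi north → (4.46, 17.75).

(4.46, 17.75)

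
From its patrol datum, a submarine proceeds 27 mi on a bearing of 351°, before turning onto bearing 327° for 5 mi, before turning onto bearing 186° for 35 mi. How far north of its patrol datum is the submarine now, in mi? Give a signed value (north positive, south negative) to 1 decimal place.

-3.9 mi

Leg 1 (351°, 27 mi): east 27 sin 351° = -4.22, north 27 cos 351° = 26.67
Leg 2 (327°, 5 mi): east 5 sin 327° = -2.72, north 5 cos 327° = 4.19
Leg 3 (186°, 35 mi): east 35 sin 186° = -3.66, north 35 cos 186° = -34.81
Net north component: -3.95 mi.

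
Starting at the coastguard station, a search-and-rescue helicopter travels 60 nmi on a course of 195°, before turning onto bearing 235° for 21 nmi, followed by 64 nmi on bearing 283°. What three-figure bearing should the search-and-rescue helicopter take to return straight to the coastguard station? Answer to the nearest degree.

060°

Leg 1 (195°, 60 nmi): east 60 sin 195° = -15.53, north 60 cos 195° = -57.96
Leg 2 (235°, 21 nmi): east 21 sin 235° = -17.20, north 21 cos 235° = -12.05
Leg 3 (283°, 64 nmi): east 64 sin 283° = -62.36, north 64 cos 283° = 14.40
Net displacement: -95.09 east, -55.60 north. Direction back to start is (95.09, 55.60): bearing = atan2(95.09, 55.60) mod 360° = 59.68° ≈ 060°.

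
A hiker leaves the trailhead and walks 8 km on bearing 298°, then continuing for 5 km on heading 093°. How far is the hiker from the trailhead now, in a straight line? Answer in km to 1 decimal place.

Leg 1 (298°, 8 km): east 8 sin 298° = -7.06, north 8 cos 298° = 3.76
Leg 2 (093°, 5 km): east 5 sin 93° = 4.99, north 5 cos 93° = -0.26
Net: -2.07 east, 3.49 north. Distance = √((-2.07)² + (3.49)²) = 4.061 km.

4.1 km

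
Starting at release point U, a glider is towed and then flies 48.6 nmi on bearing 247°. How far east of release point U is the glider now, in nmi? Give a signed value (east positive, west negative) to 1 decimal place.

-44.7 nmi

Leg 1 (247°, 48.6 nmi): east 48.6 sin 247° = -44.74, north 48.6 cos 247° = -18.99
Net east component: -44.74 nmi.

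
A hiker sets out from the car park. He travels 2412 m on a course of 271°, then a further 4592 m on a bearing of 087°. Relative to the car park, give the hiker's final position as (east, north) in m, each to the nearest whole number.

(2174, 282)

Leg 1 (271°, 2412 m): east 2412 sin 271° = -2411.63, north 2412 cos 271° = 42.10
Leg 2 (087°, 4592 m): east 4592 sin 87° = 4585.71, north 4592 cos 87° = 240.33
Summing: 2174.07 m east, 282.42 m north → (2174, 282).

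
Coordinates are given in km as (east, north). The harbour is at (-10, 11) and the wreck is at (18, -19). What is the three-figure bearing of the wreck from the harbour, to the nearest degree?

137°

Δeast = 18 − -10 = 28.00; Δnorth = -19 − 11 = -30.00.
Bearing = atan2(Δeast, Δnorth) mod 360° = 136.97° ≈ 137°.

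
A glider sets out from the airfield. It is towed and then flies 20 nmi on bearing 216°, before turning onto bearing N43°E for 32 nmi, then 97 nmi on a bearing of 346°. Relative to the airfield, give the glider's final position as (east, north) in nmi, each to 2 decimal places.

Leg 1 (216°, 20 nmi): east 20 sin 216° = -11.76, north 20 cos 216° = -16.18
Leg 2 (N43°E, 32 nmi): east 32 sin 43° = 21.82, north 32 cos 43° = 23.40
Leg 3 (346°, 97 nmi): east 97 sin 346° = -23.47, north 97 cos 346° = 94.12
Summing: -13.40 nmi east, 101.34 nmi north → (-13.40, 101.34).

(-13.40, 101.34)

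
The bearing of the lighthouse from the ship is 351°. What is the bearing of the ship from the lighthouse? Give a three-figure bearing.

Back-bearing = 351° − 180° = 171°.

171°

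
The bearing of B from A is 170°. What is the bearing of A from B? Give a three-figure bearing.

Back-bearing = 170° + 180° = 350°.

350°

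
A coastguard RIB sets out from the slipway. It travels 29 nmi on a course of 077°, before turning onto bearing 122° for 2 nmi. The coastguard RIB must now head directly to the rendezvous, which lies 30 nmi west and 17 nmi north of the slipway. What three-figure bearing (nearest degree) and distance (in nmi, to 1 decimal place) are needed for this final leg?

Leg 1 (077°, 29 nmi): east 29 sin 77° = 28.26, north 29 cos 77° = 6.52
Leg 2 (122°, 2 nmi): east 2 sin 122° = 1.70, north 2 cos 122° = -1.06
Current position: (29.95, 5.46). Target: (-30, 17). Remaining: Δeast = -59.95, Δnorth = 11.54.
Bearing = atan2(-59.95, 11.54) mod 360° = 280.89°; distance = √((-59.95)² + (11.54)²) = 61.053 nmi.

281°, 61.1 nmi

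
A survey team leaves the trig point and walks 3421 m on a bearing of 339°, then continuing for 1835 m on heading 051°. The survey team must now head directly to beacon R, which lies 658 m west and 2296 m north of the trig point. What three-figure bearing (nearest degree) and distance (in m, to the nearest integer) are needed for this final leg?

Leg 1 (339°, 3421 m): east 3421 sin 339° = -1225.98, north 3421 cos 339° = 3193.78
Leg 2 (051°, 1835 m): east 1835 sin 51° = 1426.06, north 1835 cos 51° = 1154.80
Current position: (200.09, 4348.58). Target: (-658, 2296). Remaining: Δeast = -858.09, Δnorth = -2052.58.
Bearing = atan2(-858.09, -2052.58) mod 360° = 202.69°; distance = √((-858.09)² + (-2052.58)²) = 2224.725 m.

203°, 2225 m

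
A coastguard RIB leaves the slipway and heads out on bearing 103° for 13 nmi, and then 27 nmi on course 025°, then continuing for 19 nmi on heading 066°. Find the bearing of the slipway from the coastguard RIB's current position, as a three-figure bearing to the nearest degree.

Leg 1 (103°, 13 nmi): east 13 sin 103° = 12.67, north 13 cos 103° = -2.92
Leg 2 (025°, 27 nmi): east 27 sin 25° = 11.41, north 27 cos 25° = 24.47
Leg 3 (066°, 19 nmi): east 19 sin 66° = 17.36, north 19 cos 66° = 7.73
Net displacement: 41.43 east, 29.27 north. Direction back to start is (-41.43, -29.27): bearing = atan2(-41.43, -29.27) mod 360° = 234.76° ≈ 235°.

235°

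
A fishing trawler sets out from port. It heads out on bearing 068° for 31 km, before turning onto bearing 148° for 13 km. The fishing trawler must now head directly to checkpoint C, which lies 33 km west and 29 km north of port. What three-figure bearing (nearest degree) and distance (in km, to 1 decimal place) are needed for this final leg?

292°, 74.3 km

Leg 1 (068°, 31 km): east 31 sin 68° = 28.74, north 31 cos 68° = 11.61
Leg 2 (148°, 13 km): east 13 sin 148° = 6.89, north 13 cos 148° = -11.02
Current position: (35.63, 0.59). Target: (-33, 29). Remaining: Δeast = -68.63, Δnorth = 28.41.
Bearing = atan2(-68.63, 28.41) mod 360° = 292.49°; distance = √((-68.63)² + (28.41)²) = 74.280 km.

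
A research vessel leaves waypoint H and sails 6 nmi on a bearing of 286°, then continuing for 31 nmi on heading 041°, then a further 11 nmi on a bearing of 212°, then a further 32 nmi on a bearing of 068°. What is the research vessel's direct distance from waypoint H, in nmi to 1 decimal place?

Leg 1 (286°, 6 nmi): east 6 sin 286° = -5.77, north 6 cos 286° = 1.65
Leg 2 (041°, 31 nmi): east 31 sin 41° = 20.34, north 31 cos 41° = 23.40
Leg 3 (212°, 11 nmi): east 11 sin 212° = -5.83, north 11 cos 212° = -9.33
Leg 4 (068°, 32 nmi): east 32 sin 68° = 29.67, north 32 cos 68° = 11.99
Net: 38.41 east, 27.71 north. Distance = √((38.41)² + (27.71)²) = 47.362 nmi.

47.4 nmi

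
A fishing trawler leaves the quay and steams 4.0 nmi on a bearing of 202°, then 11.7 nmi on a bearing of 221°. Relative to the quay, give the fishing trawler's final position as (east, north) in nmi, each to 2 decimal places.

Leg 1 (202°, 4.0 nmi): east 4.0 sin 202° = -1.50, north 4.0 cos 202° = -3.71
Leg 2 (221°, 11.7 nmi): east 11.7 sin 221° = -7.68, north 11.7 cos 221° = -8.83
Summing: -9.17 nmi east, -12.54 nmi north → (-9.17, -12.54).

(-9.17, -12.54)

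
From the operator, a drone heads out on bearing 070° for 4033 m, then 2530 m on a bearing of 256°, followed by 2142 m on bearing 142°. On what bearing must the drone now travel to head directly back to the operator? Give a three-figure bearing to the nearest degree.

Leg 1 (070°, 4033 m): east 4033 sin 70° = 3789.78, north 4033 cos 70° = 1379.37
Leg 2 (256°, 2530 m): east 2530 sin 256° = -2454.85, north 2530 cos 256° = -612.06
Leg 3 (142°, 2142 m): east 2142 sin 142° = 1318.75, north 2142 cos 142° = -1687.92
Net displacement: 2653.68 east, -920.61 north. Direction back to start is (-2653.68, 920.61): bearing = atan2(-2653.68, 920.61) mod 360° = 289.13° ≈ 289°.

289°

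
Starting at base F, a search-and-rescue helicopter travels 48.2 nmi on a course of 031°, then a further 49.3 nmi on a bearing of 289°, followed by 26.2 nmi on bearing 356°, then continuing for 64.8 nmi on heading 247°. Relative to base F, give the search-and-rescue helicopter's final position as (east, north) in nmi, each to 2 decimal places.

Leg 1 (031°, 48.2 nmi): east 48.2 sin 31° = 24.82, north 48.2 cos 31° = 41.32
Leg 2 (289°, 49.3 nmi): east 49.3 sin 289° = -46.61, north 49.3 cos 289° = 16.05
Leg 3 (356°, 26.2 nmi): east 26.2 sin 356° = -1.83, north 26.2 cos 356° = 26.14
Leg 4 (247°, 64.8 nmi): east 64.8 sin 247° = -59.65, north 64.8 cos 247° = -25.32
Summing: -83.27 nmi east, 58.18 nmi north → (-83.27, 58.18).

(-83.27, 58.18)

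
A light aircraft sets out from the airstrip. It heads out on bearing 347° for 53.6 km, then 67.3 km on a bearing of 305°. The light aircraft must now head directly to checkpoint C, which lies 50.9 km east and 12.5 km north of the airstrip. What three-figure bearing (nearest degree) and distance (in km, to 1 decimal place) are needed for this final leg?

124°, 141.7 km

Leg 1 (347°, 53.6 km): east 53.6 sin 347° = -12.06, north 53.6 cos 347° = 52.23
Leg 2 (305°, 67.3 km): east 67.3 sin 305° = -55.13, north 67.3 cos 305° = 38.60
Current position: (-67.19, 90.83). Target: (50.9, 12.5). Remaining: Δeast = 118.09, Δnorth = -78.33.
Bearing = atan2(118.09, -78.33) mod 360° = 123.56°; distance = √((118.09)² + (-78.33)²) = 141.703 km.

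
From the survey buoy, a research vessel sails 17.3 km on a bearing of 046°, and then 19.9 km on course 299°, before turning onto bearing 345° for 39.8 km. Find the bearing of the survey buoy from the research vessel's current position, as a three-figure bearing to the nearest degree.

166°

Leg 1 (046°, 17.3 km): east 17.3 sin 46° = 12.44, north 17.3 cos 46° = 12.02
Leg 2 (299°, 19.9 km): east 19.9 sin 299° = -17.40, north 19.9 cos 299° = 9.65
Leg 3 (345°, 39.8 km): east 39.8 sin 345° = -10.30, north 39.8 cos 345° = 38.44
Net displacement: -15.26 east, 60.11 north. Direction back to start is (15.26, -60.11): bearing = atan2(15.26, -60.11) mod 360° = 165.75° ≈ 166°.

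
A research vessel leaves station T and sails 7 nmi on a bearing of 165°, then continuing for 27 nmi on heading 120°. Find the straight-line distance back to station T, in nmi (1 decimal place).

Leg 1 (165°, 7 nmi): east 7 sin 165° = 1.81, north 7 cos 165° = -6.76
Leg 2 (120°, 27 nmi): east 27 sin 120° = 23.38, north 27 cos 120° = -13.50
Net: 25.19 east, -20.26 north. Distance = √((25.19)² + (-20.26)²) = 32.331 nmi.

32.3 nmi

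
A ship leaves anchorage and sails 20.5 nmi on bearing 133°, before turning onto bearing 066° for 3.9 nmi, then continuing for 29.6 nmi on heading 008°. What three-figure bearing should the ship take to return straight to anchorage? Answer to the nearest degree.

Leg 1 (133°, 20.5 nmi): east 20.5 sin 133° = 14.99, north 20.5 cos 133° = -13.98
Leg 2 (066°, 3.9 nmi): east 3.9 sin 66° = 3.56, north 3.9 cos 66° = 1.59
Leg 3 (008°, 29.6 nmi): east 29.6 sin 8° = 4.12, north 29.6 cos 8° = 29.31
Net displacement: 22.68 east, 16.92 north. Direction back to start is (-22.68, -16.92): bearing = atan2(-22.68, -16.92) mod 360° = 233.27° ≈ 233°.

233°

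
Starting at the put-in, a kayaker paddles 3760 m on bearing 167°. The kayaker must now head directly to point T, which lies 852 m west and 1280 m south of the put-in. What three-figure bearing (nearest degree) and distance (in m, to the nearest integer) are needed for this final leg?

Leg 1 (167°, 3760 m): east 3760 sin 167° = 845.82, north 3760 cos 167° = -3663.63
Current position: (845.82, -3663.63). Target: (-852, -1280). Remaining: Δeast = -1697.82, Δnorth = 2383.63.
Bearing = atan2(-1697.82, 2383.63) mod 360° = 324.54°; distance = √((-1697.82)² + (2383.63)²) = 2926.479 m.

325°, 2926 m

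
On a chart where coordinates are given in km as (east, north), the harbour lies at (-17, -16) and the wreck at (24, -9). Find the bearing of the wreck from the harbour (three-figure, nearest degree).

080°

Δeast = 24 − -17 = 41.00; Δnorth = -9 − -16 = 7.00.
Bearing = atan2(Δeast, Δnorth) mod 360° = 80.31° ≈ 080°.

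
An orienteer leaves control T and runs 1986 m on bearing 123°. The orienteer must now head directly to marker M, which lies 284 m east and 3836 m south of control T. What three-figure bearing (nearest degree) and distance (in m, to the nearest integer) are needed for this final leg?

207°, 3081 m

Leg 1 (123°, 1986 m): east 1986 sin 123° = 1665.60, north 1986 cos 123° = -1081.65
Current position: (1665.60, -1081.65). Target: (284, -3836). Remaining: Δeast = -1381.60, Δnorth = -2754.35.
Bearing = atan2(-1381.60, -2754.35) mod 360° = 206.64°; distance = √((-1381.60)² + (-2754.35)²) = 3081.435 m.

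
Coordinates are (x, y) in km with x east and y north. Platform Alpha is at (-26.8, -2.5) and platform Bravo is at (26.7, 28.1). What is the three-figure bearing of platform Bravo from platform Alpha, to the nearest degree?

Δeast = 26.7 − -26.8 = 53.50; Δnorth = 28.1 − -2.5 = 30.60.
Bearing = atan2(Δeast, Δnorth) mod 360° = 60.23° ≈ 060°.

060°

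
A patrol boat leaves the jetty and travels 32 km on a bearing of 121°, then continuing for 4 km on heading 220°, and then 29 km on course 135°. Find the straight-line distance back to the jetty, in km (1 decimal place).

Leg 1 (121°, 32 km): east 32 sin 121° = 27.43, north 32 cos 121° = -16.48
Leg 2 (220°, 4 km): east 4 sin 220° = -2.57, north 4 cos 220° = -3.06
Leg 3 (135°, 29 km): east 29 sin 135° = 20.51, north 29 cos 135° = -20.51
Net: 45.36 east, -40.05 north. Distance = √((45.36)² + (-40.05)²) = 60.515 km.

60.5 km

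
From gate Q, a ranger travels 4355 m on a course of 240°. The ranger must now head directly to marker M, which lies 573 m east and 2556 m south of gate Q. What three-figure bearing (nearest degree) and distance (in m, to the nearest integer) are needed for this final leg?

Leg 1 (240°, 4355 m): east 4355 sin 240° = -3771.54, north 4355 cos 240° = -2177.50
Current position: (-3771.54, -2177.50). Target: (573, -2556). Remaining: Δeast = 4344.54, Δnorth = -378.50.
Bearing = atan2(4344.54, -378.50) mod 360° = 94.98°; distance = √((4344.54)² + (-378.50)²) = 4360.997 m.

095°, 4361 m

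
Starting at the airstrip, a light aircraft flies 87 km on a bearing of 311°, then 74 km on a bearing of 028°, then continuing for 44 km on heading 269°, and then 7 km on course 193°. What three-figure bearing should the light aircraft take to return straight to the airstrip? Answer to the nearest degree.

Leg 1 (311°, 87 km): east 87 sin 311° = -65.66, north 87 cos 311° = 57.08
Leg 2 (028°, 74 km): east 74 sin 28° = 34.74, north 74 cos 28° = 65.34
Leg 3 (269°, 44 km): east 44 sin 269° = -43.99, north 44 cos 269° = -0.77
Leg 4 (193°, 7 km): east 7 sin 193° = -1.57, north 7 cos 193° = -6.82
Net displacement: -76.49 east, 114.83 north. Direction back to start is (76.49, -114.83): bearing = atan2(76.49, -114.83) mod 360° = 146.33° ≈ 146°.

146°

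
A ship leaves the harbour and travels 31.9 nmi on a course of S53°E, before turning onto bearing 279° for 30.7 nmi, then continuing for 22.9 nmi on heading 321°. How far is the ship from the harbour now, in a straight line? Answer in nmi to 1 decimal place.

Leg 1 (S53°E, 31.9 nmi): east 31.9 sin 127° = 25.48, north 31.9 cos 127° = -19.20
Leg 2 (279°, 30.7 nmi): east 30.7 sin 279° = -30.32, north 30.7 cos 279° = 4.80
Leg 3 (321°, 22.9 nmi): east 22.9 sin 321° = -14.41, north 22.9 cos 321° = 17.80
Net: -19.26 east, 3.40 north. Distance = √((-19.26)² + (3.40)²) = 19.555 nmi.

19.6 nmi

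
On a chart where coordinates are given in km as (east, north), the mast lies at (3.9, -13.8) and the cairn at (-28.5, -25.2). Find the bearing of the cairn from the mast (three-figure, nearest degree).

251°

Δeast = -28.5 − 3.9 = -32.40; Δnorth = -25.2 − -13.8 = -11.40.
Bearing = atan2(Δeast, Δnorth) mod 360° = 250.62° ≈ 251°.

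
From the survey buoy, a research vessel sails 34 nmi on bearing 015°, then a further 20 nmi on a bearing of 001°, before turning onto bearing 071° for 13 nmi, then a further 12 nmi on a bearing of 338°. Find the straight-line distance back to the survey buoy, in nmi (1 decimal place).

70.3 nmi

Leg 1 (015°, 34 nmi): east 34 sin 15° = 8.80, north 34 cos 15° = 32.84
Leg 2 (001°, 20 nmi): east 20 sin 1° = 0.35, north 20 cos 1° = 20.00
Leg 3 (071°, 13 nmi): east 13 sin 71° = 12.29, north 13 cos 71° = 4.23
Leg 4 (338°, 12 nmi): east 12 sin 338° = -4.50, north 12 cos 338° = 11.13
Net: 16.95 east, 68.20 north. Distance = √((16.95)² + (68.20)²) = 70.271 nmi.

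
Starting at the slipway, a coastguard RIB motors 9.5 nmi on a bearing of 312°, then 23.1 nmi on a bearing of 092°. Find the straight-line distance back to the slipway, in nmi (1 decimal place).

Leg 1 (312°, 9.5 nmi): east 9.5 sin 312° = -7.06, north 9.5 cos 312° = 6.36
Leg 2 (092°, 23.1 nmi): east 23.1 sin 92° = 23.09, north 23.1 cos 92° = -0.81
Net: 16.03 east, 5.55 north. Distance = √((16.03)² + (5.55)²) = 16.960 nmi.

17.0 nmi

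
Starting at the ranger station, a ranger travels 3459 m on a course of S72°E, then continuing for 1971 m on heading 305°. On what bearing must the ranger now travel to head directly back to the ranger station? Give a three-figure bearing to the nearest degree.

268°

Leg 1 (S72°E, 3459 m): east 3459 sin 108° = 3289.70, north 3459 cos 108° = -1068.89
Leg 2 (305°, 1971 m): east 1971 sin 305° = -1614.55, north 1971 cos 305° = 1130.52
Net displacement: 1675.16 east, 61.63 north. Direction back to start is (-1675.16, -61.63): bearing = atan2(-1675.16, -61.63) mod 360° = 267.89° ≈ 268°.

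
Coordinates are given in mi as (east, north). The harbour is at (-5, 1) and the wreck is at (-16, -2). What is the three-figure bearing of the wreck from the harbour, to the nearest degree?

Δeast = -16 − -5 = -11.00; Δnorth = -2 − 1 = -3.00.
Bearing = atan2(Δeast, Δnorth) mod 360° = 254.74° ≈ 255°.

255°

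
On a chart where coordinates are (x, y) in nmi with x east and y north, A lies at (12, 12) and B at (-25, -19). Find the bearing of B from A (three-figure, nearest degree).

230°

Δeast = -25 − 12 = -37.00; Δnorth = -19 − 12 = -31.00.
Bearing = atan2(Δeast, Δnorth) mod 360° = 230.04° ≈ 230°.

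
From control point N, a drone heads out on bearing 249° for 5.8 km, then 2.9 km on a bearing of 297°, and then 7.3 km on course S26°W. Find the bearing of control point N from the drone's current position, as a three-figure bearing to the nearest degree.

Leg 1 (249°, 5.8 km): east 5.8 sin 249° = -5.41, north 5.8 cos 249° = -2.08
Leg 2 (297°, 2.9 km): east 2.9 sin 297° = -2.58, north 2.9 cos 297° = 1.32
Leg 3 (S26°W, 7.3 km): east 7.3 sin 206° = -3.20, north 7.3 cos 206° = -6.56
Net displacement: -11.20 east, -7.32 north. Direction back to start is (11.20, 7.32): bearing = atan2(11.20, 7.32) mod 360° = 56.82° ≈ 057°.

057°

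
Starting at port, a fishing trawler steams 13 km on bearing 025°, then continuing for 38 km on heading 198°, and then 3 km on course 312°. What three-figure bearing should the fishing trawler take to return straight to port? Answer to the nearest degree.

Leg 1 (025°, 13 km): east 13 sin 25° = 5.49, north 13 cos 25° = 11.78
Leg 2 (198°, 38 km): east 38 sin 198° = -11.74, north 38 cos 198° = -36.14
Leg 3 (312°, 3 km): east 3 sin 312° = -2.23, north 3 cos 312° = 2.01
Net displacement: -8.48 east, -22.35 north. Direction back to start is (8.48, 22.35): bearing = atan2(8.48, 22.35) mod 360° = 20.77° ≈ 021°.

021°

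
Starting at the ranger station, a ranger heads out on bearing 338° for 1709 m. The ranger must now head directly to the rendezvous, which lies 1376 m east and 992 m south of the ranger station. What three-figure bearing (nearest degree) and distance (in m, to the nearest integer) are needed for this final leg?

142°, 3272 m

Leg 1 (338°, 1709 m): east 1709 sin 338° = -640.20, north 1709 cos 338° = 1584.56
Current position: (-640.20, 1584.56). Target: (1376, -992). Remaining: Δeast = 2016.20, Δnorth = -2576.56.
Bearing = atan2(2016.20, -2576.56) mod 360° = 141.96°; distance = √((2016.20)² + (-2576.56)²) = 3271.654 m.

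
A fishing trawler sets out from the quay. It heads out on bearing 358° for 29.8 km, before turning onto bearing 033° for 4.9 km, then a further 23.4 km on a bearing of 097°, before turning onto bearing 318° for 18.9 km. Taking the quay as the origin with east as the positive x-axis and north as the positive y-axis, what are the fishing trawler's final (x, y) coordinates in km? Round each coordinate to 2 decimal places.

(12.21, 45.09)

Leg 1 (358°, 29.8 km): east 29.8 sin 358° = -1.04, north 29.8 cos 358° = 29.78
Leg 2 (033°, 4.9 km): east 4.9 sin 33° = 2.67, north 4.9 cos 33° = 4.11
Leg 3 (097°, 23.4 km): east 23.4 sin 97° = 23.23, north 23.4 cos 97° = -2.85
Leg 4 (318°, 18.9 km): east 18.9 sin 318° = -12.65, north 18.9 cos 318° = 14.05
Summing: 12.21 km east, 45.09 km north → (12.21, 45.09).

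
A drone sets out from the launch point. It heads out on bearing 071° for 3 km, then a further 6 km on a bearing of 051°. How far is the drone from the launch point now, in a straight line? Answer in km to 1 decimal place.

8.9 km

Leg 1 (071°, 3 km): east 3 sin 71° = 2.84, north 3 cos 71° = 0.98
Leg 2 (051°, 6 km): east 6 sin 51° = 4.66, north 6 cos 51° = 3.78
Net: 7.50 east, 4.75 north. Distance = √((7.50)² + (4.75)²) = 8.879 km.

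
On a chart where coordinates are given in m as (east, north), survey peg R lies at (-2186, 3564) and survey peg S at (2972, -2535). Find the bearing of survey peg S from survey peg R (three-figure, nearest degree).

140°

Δeast = 2972 − -2186 = 5158.00; Δnorth = -2535 − 3564 = -6099.00.
Bearing = atan2(Δeast, Δnorth) mod 360° = 139.78° ≈ 140°.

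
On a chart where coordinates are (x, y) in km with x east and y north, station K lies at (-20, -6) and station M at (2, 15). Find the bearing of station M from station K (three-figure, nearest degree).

Δeast = 2 − -20 = 22.00; Δnorth = 15 − -6 = 21.00.
Bearing = atan2(Δeast, Δnorth) mod 360° = 46.33° ≈ 046°.

046°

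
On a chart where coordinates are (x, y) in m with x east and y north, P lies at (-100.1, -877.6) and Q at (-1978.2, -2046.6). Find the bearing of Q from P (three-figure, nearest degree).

238°

Δeast = -1978.2 − -100.1 = -1878.10; Δnorth = -2046.6 − -877.6 = -1169.00.
Bearing = atan2(Δeast, Δnorth) mod 360° = 238.10° ≈ 238°.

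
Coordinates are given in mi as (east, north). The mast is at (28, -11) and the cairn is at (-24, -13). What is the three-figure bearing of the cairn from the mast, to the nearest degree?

Δeast = -24 − 28 = -52.00; Δnorth = -13 − -11 = -2.00.
Bearing = atan2(Δeast, Δnorth) mod 360° = 267.80° ≈ 268°.

268°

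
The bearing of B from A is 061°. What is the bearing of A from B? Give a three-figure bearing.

Back-bearing = 061° + 180° = 241°.

241°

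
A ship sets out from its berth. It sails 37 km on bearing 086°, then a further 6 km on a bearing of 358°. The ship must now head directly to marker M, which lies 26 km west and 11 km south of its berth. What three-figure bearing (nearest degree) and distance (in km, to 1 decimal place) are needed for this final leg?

Leg 1 (086°, 37 km): east 37 sin 86° = 36.91, north 37 cos 86° = 2.58
Leg 2 (358°, 6 km): east 6 sin 358° = -0.21, north 6 cos 358° = 6.00
Current position: (36.70, 8.58). Target: (-26, -11). Remaining: Δeast = -62.70, Δnorth = -19.58.
Bearing = atan2(-62.70, -19.58) mod 360° = 252.66°; distance = √((-62.70)² + (-19.58)²) = 65.686 km.

253°, 65.7 km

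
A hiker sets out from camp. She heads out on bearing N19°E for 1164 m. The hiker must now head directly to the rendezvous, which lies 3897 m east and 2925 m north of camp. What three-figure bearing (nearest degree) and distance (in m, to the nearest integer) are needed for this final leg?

063°, 3963 m

Leg 1 (N19°E, 1164 m): east 1164 sin 19° = 378.96, north 1164 cos 19° = 1100.58
Current position: (378.96, 1100.58). Target: (3897, 2925). Remaining: Δeast = 3518.04, Δnorth = 1824.42.
Bearing = atan2(3518.04, 1824.42) mod 360° = 62.59°; distance = √((3518.04)² + (1824.42)²) = 3962.965 m.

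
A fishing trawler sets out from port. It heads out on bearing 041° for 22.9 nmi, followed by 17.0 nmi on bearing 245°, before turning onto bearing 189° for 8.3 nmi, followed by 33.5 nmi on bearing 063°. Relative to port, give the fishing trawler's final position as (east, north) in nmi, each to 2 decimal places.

(28.17, 17.11)

Leg 1 (041°, 22.9 nmi): east 22.9 sin 41° = 15.02, north 22.9 cos 41° = 17.28
Leg 2 (245°, 17.0 nmi): east 17.0 sin 245° = -15.41, north 17.0 cos 245° = -7.18
Leg 3 (189°, 8.3 nmi): east 8.3 sin 189° = -1.30, north 8.3 cos 189° = -8.20
Leg 4 (063°, 33.5 nmi): east 33.5 sin 63° = 29.85, north 33.5 cos 63° = 15.21
Summing: 28.17 nmi east, 17.11 nmi north → (28.17, 17.11).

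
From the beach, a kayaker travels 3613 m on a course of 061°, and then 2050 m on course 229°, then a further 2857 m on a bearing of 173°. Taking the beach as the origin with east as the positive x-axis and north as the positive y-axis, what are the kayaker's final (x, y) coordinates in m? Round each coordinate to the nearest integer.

(1961, -2429)

Leg 1 (061°, 3613 m): east 3613 sin 61° = 3160.00, north 3613 cos 61° = 1751.62
Leg 2 (229°, 2050 m): east 2050 sin 229° = -1547.15, north 2050 cos 229° = -1344.92
Leg 3 (173°, 2857 m): east 2857 sin 173° = 348.18, north 2857 cos 173° = -2835.70
Summing: 1961.03 m east, -2429.01 m north → (1961, -2429).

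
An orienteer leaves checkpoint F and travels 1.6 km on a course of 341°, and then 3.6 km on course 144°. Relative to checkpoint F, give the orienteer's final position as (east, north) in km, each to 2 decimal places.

Leg 1 (341°, 1.6 km): east 1.6 sin 341° = -0.52, north 1.6 cos 341° = 1.51
Leg 2 (144°, 3.6 km): east 3.6 sin 144° = 2.12, north 3.6 cos 144° = -2.91
Summing: 1.60 km east, -1.40 km north → (1.60, -1.40).

(1.60, -1.40)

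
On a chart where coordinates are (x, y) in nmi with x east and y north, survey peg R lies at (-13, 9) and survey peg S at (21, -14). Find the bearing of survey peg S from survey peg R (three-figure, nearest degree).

124°

Δeast = 21 − -13 = 34.00; Δnorth = -14 − 9 = -23.00.
Bearing = atan2(Δeast, Δnorth) mod 360° = 124.08° ≈ 124°.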